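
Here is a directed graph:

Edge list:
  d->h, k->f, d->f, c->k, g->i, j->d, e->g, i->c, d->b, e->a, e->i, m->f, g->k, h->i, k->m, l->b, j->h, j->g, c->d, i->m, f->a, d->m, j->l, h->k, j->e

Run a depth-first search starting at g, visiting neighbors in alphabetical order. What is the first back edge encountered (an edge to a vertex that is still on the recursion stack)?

h→i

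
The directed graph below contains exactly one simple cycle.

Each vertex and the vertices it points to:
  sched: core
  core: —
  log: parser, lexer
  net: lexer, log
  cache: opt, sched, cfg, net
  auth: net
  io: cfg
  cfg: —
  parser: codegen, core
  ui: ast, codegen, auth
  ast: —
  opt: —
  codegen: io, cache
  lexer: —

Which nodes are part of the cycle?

log, net, cache, parser, codegen

DFS with gray/black marking from codegen:
codegen gray
  io gray
    cfg gray
    cfg black
  io black
  cache gray
    opt gray
    opt black
    sched gray
      core gray
      core black
    sched black
    cache→cfg: cfg black — skip
    net gray
      lexer gray
      lexer black
      log gray
        parser gray
          parser→codegen: codegen is gray → back edge
Back edge closes the cycle codegen → cache → net → log → parser → codegen; its vertices are {log, net, cache, parser, codegen}.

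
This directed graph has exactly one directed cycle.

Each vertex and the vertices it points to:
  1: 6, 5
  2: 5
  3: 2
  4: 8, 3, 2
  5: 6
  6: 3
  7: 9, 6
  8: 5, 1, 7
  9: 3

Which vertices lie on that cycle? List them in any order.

DFS with gray/black marking from 6:
6 gray
  3 gray
    2 gray
      5 gray
        5→6: 6 is gray → back edge
Back edge closes the cycle 6 → 3 → 2 → 5 → 6; its vertices are {2, 3, 5, 6}.

2, 3, 5, 6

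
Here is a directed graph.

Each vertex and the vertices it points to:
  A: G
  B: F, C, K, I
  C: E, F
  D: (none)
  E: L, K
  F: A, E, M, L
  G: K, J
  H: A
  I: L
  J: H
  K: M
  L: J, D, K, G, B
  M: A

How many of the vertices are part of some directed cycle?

A vertex is on a directed cycle iff it belongs to a strongly connected component of size ≥ 2 (or has a self-loop).
The vertices on cycles are {A, B, C, E, F, G, H, I, J, K, L, M} — 12 in total.

12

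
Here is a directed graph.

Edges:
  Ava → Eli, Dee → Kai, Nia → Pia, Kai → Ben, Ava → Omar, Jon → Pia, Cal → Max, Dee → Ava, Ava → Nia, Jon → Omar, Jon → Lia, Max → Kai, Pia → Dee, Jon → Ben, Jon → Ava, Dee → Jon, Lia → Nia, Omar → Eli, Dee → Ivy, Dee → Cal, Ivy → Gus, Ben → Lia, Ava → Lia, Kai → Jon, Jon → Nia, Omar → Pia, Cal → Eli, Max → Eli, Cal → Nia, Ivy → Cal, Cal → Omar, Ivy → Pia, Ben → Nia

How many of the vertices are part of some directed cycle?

12

A vertex is on a directed cycle iff it belongs to a strongly connected component of size ≥ 2 (or has a self-loop).
The vertices on cycles are {Ava, Ben, Cal, Dee, Ivy, Jon, Kai, Lia, Max, Nia, Pia, Omar} — 12 in total.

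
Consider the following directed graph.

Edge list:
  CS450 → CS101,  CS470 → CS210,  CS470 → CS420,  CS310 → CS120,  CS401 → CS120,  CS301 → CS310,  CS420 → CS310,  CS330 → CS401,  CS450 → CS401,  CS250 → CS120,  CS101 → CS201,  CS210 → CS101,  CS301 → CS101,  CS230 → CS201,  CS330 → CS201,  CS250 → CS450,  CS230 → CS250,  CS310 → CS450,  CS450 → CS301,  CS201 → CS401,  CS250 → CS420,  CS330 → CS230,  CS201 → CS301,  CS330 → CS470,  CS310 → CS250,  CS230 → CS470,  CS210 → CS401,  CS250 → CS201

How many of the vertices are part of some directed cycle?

A vertex is on a directed cycle iff it belongs to a strongly connected component of size ≥ 2 (or has a self-loop).
The vertices on cycles are {CS101, CS201, CS250, CS301, CS310, CS420, CS450} — 7 in total.

7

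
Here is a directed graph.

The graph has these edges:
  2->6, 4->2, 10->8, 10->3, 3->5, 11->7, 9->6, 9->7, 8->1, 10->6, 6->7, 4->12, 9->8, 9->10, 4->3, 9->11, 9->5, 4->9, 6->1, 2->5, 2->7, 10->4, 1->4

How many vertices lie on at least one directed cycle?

7

A vertex is on a directed cycle iff it belongs to a strongly connected component of size ≥ 2 (or has a self-loop).
The vertices on cycles are {1, 2, 4, 6, 8, 9, 10} — 7 in total.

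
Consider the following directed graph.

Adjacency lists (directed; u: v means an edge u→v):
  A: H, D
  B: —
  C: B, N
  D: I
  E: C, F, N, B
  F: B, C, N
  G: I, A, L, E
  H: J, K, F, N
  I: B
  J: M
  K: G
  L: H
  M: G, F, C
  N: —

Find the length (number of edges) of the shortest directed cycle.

4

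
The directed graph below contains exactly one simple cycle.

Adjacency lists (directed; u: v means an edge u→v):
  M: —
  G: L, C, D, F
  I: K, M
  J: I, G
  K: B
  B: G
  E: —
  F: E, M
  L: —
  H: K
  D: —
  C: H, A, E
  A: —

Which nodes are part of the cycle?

DFS with gray/black marking from G:
G gray
  L gray
  L black
  C gray
    H gray
      K gray
        B gray
          B→G: G is gray → back edge
Back edge closes the cycle G → C → H → K → B → G; its vertices are {B, C, G, H, K}.

B, C, G, H, K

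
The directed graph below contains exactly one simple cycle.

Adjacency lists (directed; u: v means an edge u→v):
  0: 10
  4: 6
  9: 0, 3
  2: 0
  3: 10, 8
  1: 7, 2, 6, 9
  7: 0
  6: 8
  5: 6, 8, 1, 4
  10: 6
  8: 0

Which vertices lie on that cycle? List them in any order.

0, 6, 8, 10

DFS with gray/black marking from 10:
10 gray
  6 gray
    8 gray
      0 gray
        0→10: 10 is gray → back edge
Back edge closes the cycle 10 → 6 → 8 → 0 → 10; its vertices are {0, 6, 8, 10}.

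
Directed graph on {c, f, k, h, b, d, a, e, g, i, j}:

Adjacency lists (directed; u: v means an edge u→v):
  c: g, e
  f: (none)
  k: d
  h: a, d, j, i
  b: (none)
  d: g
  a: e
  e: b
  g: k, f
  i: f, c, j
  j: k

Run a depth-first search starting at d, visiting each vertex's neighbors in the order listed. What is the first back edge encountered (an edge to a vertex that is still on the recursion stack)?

DFS from d (visiting each vertex's neighbors in the order listed); mark gray on enter, black on exit:
d gray
  g gray
    k gray
      k→d: d is gray → back edge
First back edge: k → d.

k→d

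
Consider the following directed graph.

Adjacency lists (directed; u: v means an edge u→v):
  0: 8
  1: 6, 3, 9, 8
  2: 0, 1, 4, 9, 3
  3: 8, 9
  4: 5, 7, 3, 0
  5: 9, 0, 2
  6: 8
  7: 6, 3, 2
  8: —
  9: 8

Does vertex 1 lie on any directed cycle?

No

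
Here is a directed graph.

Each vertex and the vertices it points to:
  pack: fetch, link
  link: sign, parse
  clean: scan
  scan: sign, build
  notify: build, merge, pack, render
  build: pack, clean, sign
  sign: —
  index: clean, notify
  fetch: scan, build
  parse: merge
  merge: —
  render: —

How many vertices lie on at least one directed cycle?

5

A vertex is on a directed cycle iff it belongs to a strongly connected component of size ≥ 2 (or has a self-loop).
The vertices on cycles are {pack, scan, build, clean, fetch} — 5 in total.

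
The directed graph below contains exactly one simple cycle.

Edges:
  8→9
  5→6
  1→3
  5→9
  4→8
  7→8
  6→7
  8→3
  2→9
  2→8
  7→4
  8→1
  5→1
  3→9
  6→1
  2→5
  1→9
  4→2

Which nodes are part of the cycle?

2, 4, 5, 6, 7

DFS with gray/black marking from 2:
2 gray
  8 gray
    3 gray
      9 gray
      9 black
    3 black
    8→9: 9 black — skip
    1 gray
      1→3: 3 black — skip
      1→9: 9 black — skip
    1 black
  8 black
  2→9: 9 black — skip
  5 gray
    6 gray
      6→1: 1 black — skip
      7 gray
        7→8: 8 black — skip
        4 gray
          4→2: 2 is gray → back edge
Back edge closes the cycle 2 → 5 → 6 → 7 → 4 → 2; its vertices are {2, 4, 5, 6, 7}.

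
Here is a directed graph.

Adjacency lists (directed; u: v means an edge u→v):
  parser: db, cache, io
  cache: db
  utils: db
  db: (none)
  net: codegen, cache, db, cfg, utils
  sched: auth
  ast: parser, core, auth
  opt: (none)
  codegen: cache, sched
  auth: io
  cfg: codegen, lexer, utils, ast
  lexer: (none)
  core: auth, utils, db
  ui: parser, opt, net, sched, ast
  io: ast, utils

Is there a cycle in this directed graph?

DFS with white/gray/black marking, starting from parser:
parser gray
  db gray
  db black
  cache gray
    cache→db: db black — skip
  cache black
  io gray
    ast gray
      ast→parser: parser is gray → back edge
Back edge found, so a cycle exists: parser → io → ast → parser.

Yes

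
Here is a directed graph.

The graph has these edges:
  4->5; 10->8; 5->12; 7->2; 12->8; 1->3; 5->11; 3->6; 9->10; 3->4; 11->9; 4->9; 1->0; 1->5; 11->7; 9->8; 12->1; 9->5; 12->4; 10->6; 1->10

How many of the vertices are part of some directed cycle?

7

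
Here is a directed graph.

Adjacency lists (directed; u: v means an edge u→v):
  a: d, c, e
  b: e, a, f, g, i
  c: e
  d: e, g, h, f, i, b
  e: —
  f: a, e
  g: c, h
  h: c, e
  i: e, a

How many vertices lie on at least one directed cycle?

5

A vertex is on a directed cycle iff it belongs to a strongly connected component of size ≥ 2 (or has a self-loop).
The vertices on cycles are {a, b, d, f, i} — 5 in total.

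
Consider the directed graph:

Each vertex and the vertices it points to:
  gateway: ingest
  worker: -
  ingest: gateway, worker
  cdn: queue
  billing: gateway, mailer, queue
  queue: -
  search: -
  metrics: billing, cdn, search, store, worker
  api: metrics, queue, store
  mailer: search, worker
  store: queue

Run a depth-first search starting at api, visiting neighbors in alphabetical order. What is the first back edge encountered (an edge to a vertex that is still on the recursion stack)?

DFS from api (visiting neighbors in alphabetical order); mark gray on enter, black on exit:
api gray
  metrics gray
    billing gray
      gateway gray
        ingest gray
          ingest→gateway: gateway is gray → back edge
First back edge: ingest → gateway.

ingest->gateway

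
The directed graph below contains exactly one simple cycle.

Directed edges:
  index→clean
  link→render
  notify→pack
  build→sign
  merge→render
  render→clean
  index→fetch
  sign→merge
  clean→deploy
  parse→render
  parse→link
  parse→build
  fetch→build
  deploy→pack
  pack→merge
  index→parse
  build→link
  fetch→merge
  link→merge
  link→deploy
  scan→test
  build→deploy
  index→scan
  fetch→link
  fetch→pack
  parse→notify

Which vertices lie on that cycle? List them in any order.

pack, clean, merge, deploy, render

DFS with gray/black marking from clean:
clean gray
  deploy gray
    pack gray
      merge gray
        render gray
          render→clean: clean is gray → back edge
Back edge closes the cycle clean → deploy → pack → merge → render → clean; its vertices are {pack, clean, merge, deploy, render}.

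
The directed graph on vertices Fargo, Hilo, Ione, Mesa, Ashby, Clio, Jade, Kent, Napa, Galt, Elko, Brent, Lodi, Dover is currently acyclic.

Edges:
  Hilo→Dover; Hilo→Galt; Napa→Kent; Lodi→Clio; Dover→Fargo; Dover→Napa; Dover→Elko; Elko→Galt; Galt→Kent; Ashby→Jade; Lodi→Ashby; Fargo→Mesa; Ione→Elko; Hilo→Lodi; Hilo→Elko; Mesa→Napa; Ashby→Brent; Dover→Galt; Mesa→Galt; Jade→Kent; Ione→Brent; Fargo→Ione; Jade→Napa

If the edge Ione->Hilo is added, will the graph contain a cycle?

Adding Ione→Hilo creates a cycle iff Hilo can already reach Ione.
Path from Hilo: Hilo → Dover → Fargo → Ione.
So Hilo → … → Ione → Hilo is a cycle.

Yes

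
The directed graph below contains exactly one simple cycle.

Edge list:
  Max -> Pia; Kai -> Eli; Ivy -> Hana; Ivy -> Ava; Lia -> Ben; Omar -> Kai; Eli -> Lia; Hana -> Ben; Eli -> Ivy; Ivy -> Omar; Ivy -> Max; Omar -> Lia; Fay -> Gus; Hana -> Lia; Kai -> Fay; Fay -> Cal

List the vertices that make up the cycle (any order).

Eli, Ivy, Kai, Omar

DFS with gray/black marking from Eli:
Eli gray
  Lia gray
    Ben gray
    Ben black
  Lia black
  Ivy gray
    Max gray
      Pia gray
      Pia black
    Max black
    Ava gray
    Ava black
    Hana gray
      Hana→Lia: Lia black — skip
      Hana→Ben: Ben black — skip
    Hana black
    Omar gray
      Omar→Lia: Lia black — skip
      Kai gray
        Kai→Eli: Eli is gray → back edge
Back edge closes the cycle Eli → Ivy → Omar → Kai → Eli; its vertices are {Eli, Ivy, Kai, Omar}.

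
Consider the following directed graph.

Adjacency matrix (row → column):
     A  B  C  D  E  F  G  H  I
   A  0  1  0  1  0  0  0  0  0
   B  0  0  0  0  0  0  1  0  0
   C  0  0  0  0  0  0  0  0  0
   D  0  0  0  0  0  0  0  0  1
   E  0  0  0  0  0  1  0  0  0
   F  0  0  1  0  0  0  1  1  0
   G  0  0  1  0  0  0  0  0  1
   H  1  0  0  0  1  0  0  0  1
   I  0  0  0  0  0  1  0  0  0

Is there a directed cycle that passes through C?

C lies on a cycle iff there is a path from C back to itself.
Exploring from C, it never reaches itself; equivalently, its strongly connected component is a singleton.

No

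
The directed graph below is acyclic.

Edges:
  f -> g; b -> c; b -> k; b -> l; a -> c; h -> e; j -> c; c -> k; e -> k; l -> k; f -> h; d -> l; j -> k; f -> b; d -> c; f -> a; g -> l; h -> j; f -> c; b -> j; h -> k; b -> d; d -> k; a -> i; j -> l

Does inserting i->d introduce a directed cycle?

No

Adding i→d creates a cycle iff d can already reach i.
Explore from d: no path reaches i. The graph stays acyclic.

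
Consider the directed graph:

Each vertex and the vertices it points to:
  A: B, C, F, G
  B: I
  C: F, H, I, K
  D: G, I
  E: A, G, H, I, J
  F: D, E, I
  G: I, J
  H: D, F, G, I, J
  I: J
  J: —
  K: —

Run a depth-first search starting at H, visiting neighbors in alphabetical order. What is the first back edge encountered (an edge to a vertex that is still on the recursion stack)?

DFS from H (visiting neighbors in alphabetical order); mark gray on enter, black on exit:
H gray
  D gray
    G gray
      I gray
        J gray
        J black
      I black
      G→J: J black — skip
    G black
    D→I: I black — skip
  D black
  F gray
    F→D: D black — skip
    E gray
      A gray
        B gray
          B→I: I black — skip
        B black
        C gray
          C→F: F is gray → back edge
First back edge: C → F.

C->F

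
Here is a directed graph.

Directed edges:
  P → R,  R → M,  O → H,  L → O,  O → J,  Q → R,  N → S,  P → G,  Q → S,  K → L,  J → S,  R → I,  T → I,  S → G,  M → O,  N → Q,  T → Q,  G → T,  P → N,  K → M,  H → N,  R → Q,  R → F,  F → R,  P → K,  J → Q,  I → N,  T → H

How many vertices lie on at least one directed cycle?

12

A vertex is on a directed cycle iff it belongs to a strongly connected component of size ≥ 2 (or has a self-loop).
The vertices on cycles are {F, G, H, I, J, M, N, O, Q, R, S, T} — 12 in total.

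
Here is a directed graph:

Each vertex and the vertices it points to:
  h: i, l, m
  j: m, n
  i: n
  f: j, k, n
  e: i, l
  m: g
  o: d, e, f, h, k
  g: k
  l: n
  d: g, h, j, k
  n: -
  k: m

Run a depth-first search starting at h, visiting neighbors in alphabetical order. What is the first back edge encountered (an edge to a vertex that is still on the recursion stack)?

k->m

DFS from h (visiting neighbors in alphabetical order); mark gray on enter, black on exit:
h gray
  i gray
    n gray
    n black
  i black
  l gray
    l→n: n black — skip
  l black
  m gray
    g gray
      k gray
        k→m: m is gray → back edge
First back edge: k → m.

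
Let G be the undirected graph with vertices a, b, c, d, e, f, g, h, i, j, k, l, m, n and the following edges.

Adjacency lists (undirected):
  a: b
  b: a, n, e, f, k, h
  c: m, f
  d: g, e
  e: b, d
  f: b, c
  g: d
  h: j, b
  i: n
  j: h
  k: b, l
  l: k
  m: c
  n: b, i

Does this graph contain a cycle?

No

DFS, tracking each vertex's parent; an edge to a visited non-parent vertex closes a cycle.
Start from b:
visit b (parent –)
  visit a (parent b)
    a–b: parent, skip
  visit n (parent b)
    n–b: parent, skip
    visit i (parent n)
      i–n: parent, skip
  visit e (parent b)
    e–b: parent, skip
    visit d (parent e)
      visit g (parent d)
        g–d: parent, skip
      d–e: parent, skip
  visit f (parent b)
    f–b: parent, skip
    visit c (parent f)
      visit m (parent c)
        m–c: parent, skip
      c–f: parent, skip
  visit k (parent b)
    k–b: parent, skip
    visit l (parent k)
      l–k: parent, skip
  visit h (parent b)
    visit j (parent h)
      j–h: parent, skip
    h–b: parent, skip
No non-parent visited neighbor found — the graph is a forest.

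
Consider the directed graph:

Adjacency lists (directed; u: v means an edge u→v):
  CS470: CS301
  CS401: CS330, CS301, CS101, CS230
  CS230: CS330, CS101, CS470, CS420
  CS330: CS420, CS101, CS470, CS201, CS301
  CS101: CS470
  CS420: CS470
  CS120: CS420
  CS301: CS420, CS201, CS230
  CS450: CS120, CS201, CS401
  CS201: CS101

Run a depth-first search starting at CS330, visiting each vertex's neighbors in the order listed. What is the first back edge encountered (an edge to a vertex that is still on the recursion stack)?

CS301->CS420

DFS from CS330 (visiting each vertex's neighbors in the order listed); mark gray on enter, black on exit:
CS330 gray
  CS420 gray
    CS470 gray
      CS301 gray
        CS301→CS420: CS420 is gray → back edge
First back edge: CS301 → CS420.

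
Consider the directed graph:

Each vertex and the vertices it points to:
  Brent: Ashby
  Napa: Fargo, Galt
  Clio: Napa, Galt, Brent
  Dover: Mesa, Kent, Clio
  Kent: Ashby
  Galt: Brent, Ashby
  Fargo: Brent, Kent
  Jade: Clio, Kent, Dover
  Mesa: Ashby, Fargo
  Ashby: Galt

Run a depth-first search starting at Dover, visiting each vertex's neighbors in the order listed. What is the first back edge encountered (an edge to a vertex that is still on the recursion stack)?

DFS from Dover (visiting each vertex's neighbors in the order listed); mark gray on enter, black on exit:
Dover gray
  Mesa gray
    Ashby gray
      Galt gray
        Brent gray
          Brent→Ashby: Ashby is gray → back edge
First back edge: Brent → Ashby.

Brent->Ashby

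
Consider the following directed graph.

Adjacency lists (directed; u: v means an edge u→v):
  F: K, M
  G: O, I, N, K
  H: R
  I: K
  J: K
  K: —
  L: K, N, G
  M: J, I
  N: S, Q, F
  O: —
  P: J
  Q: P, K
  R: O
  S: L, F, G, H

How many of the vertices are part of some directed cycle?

A vertex is on a directed cycle iff it belongs to a strongly connected component of size ≥ 2 (or has a self-loop).
The vertices on cycles are {G, L, N, S} — 4 in total.

4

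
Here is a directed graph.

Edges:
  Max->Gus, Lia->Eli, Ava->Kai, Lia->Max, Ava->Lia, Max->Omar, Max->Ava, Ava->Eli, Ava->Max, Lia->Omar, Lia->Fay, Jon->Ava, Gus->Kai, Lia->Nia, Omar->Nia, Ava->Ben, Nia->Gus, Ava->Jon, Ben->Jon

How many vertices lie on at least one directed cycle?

A vertex is on a directed cycle iff it belongs to a strongly connected component of size ≥ 2 (or has a self-loop).
The vertices on cycles are {Ava, Ben, Jon, Lia, Max} — 5 in total.

5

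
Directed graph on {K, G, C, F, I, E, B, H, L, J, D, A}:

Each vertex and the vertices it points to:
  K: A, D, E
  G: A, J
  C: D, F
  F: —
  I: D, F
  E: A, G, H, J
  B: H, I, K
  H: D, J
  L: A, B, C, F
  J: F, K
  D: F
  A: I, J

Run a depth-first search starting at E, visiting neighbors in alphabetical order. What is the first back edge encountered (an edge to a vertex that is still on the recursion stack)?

K→A

DFS from E (visiting neighbors in alphabetical order); mark gray on enter, black on exit:
E gray
  A gray
    I gray
      D gray
        F gray
        F black
      D black
      I→F: F black — skip
    I black
    J gray
      J→F: F black — skip
      K gray
        K→A: A is gray → back edge
First back edge: K → A.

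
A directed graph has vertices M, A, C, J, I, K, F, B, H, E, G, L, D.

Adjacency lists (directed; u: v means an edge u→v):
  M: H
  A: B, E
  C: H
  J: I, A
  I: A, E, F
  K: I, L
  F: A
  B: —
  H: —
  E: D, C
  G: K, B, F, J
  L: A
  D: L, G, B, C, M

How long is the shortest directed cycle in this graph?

4

For each vertex v, BFS finds the shortest path from v back to v.
The shortest such closed walk is E → D → L → A → E, length 4.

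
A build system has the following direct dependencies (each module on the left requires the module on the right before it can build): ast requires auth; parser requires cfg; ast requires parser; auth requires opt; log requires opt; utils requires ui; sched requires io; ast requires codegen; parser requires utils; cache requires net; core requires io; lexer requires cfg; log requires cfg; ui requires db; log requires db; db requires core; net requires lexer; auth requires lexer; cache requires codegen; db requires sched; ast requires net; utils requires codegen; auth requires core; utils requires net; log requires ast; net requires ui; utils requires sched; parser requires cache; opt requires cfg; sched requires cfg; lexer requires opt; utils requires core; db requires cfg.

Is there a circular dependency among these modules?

DFS with white/gray/black marking, starting from log:
log gray
  opt gray
    cfg gray
    cfg black
  opt black
  ast gray
    parser gray
      parser→cfg: cfg black — skip
      cache gray
        net gray
          ui gray
            db gray
              core gray
                io gray
                io black
              core black
              sched gray
                sched→io: io black — skip
                sched→cfg: cfg black — skip
              sched black
              db→cfg: cfg black — skip
            db black
          ui black
          lexer gray
            lexer→cfg: cfg black — skip
            lexer→opt: opt black — skip
          lexer black
        net black
        codegen gray
        codegen black
      cache black
      utils gray
        utils→sched: sched black — skip
        utils→codegen: codegen black — skip
        utils→core: core black — skip
        utils→net: net black — skip
        utils→ui: ui black — skip
      utils black
    parser black
    ast→net: net black — skip
    auth gray
      auth→core: core black — skip
      auth→opt: opt black — skip
      auth→lexer: lexer black — skip
    auth black
    ast→codegen: codegen black — skip
  ast black
  log→cfg: cfg black — skip
  log→db: db black — skip
log black
Every edge goes to a white or black vertex — no back edge, so the graph is acyclic.

No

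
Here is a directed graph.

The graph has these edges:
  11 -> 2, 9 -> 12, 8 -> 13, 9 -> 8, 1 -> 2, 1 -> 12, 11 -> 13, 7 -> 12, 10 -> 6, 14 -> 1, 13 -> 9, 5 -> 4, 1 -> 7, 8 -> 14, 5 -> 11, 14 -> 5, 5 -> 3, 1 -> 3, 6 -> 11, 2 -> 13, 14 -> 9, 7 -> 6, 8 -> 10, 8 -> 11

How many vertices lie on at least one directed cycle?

A vertex is on a directed cycle iff it belongs to a strongly connected component of size ≥ 2 (or has a self-loop).
The vertices on cycles are {1, 2, 5, 6, 7, 8, 9, 10, 11, 13, 14} — 11 in total.

11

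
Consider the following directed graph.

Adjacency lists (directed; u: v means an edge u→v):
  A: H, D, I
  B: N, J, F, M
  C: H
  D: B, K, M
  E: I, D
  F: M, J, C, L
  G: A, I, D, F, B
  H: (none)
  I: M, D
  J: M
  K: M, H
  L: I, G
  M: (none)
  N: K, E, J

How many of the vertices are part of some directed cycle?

9

A vertex is on a directed cycle iff it belongs to a strongly connected component of size ≥ 2 (or has a self-loop).
The vertices on cycles are {A, B, D, E, F, G, I, L, N} — 9 in total.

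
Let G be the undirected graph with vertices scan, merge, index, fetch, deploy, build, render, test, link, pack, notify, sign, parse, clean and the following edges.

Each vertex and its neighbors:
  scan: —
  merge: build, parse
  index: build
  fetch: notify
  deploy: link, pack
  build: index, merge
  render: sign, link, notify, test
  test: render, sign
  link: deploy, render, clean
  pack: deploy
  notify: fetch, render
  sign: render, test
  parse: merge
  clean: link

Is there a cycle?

Yes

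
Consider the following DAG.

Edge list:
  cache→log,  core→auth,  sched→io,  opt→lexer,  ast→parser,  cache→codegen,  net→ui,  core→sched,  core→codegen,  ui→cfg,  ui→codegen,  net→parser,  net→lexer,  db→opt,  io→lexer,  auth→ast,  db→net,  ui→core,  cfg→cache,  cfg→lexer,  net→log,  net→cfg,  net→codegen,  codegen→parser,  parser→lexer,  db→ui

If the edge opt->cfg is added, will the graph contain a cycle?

No

Adding opt→cfg creates a cycle iff cfg can already reach opt.
Explore from cfg: no path reaches opt. The graph stays acyclic.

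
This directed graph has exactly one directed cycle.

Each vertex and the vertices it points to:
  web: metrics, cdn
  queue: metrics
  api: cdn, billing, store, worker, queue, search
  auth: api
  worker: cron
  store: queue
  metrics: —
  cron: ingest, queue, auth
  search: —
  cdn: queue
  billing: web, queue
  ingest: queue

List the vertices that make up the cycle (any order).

api, auth, cron, worker

DFS with gray/black marking from auth:
auth gray
  api gray
    cdn gray
      queue gray
        metrics gray
        metrics black
      queue black
    cdn black
    billing gray
      web gray
        web→metrics: metrics black — skip
        web→cdn: cdn black — skip
      web black
      billing→queue: queue black — skip
    billing black
    store gray
      store→queue: queue black — skip
    store black
    worker gray
      cron gray
        ingest gray
          ingest→queue: queue black — skip
        ingest black
        cron→queue: queue black — skip
        cron→auth: auth is gray → back edge
Back edge closes the cycle auth → api → worker → cron → auth; its vertices are {api, auth, cron, worker}.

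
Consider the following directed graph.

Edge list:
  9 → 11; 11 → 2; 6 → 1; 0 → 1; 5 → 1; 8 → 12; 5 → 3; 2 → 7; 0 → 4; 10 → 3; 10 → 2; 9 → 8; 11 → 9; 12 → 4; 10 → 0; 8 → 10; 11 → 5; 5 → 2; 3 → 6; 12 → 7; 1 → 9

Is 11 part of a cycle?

Yes

11 is on a cycle iff 11 can reach itself via ≥1 edge.
11 → 9 → 11 — yes.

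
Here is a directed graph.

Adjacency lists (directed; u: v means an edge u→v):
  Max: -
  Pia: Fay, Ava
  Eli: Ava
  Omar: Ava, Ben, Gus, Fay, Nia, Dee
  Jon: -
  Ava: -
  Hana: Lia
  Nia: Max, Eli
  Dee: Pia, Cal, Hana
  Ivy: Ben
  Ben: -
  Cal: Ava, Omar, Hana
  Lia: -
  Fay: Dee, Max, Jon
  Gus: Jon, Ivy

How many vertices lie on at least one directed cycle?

5

A vertex is on a directed cycle iff it belongs to a strongly connected component of size ≥ 2 (or has a self-loop).
The vertices on cycles are {Cal, Dee, Fay, Pia, Omar} — 5 in total.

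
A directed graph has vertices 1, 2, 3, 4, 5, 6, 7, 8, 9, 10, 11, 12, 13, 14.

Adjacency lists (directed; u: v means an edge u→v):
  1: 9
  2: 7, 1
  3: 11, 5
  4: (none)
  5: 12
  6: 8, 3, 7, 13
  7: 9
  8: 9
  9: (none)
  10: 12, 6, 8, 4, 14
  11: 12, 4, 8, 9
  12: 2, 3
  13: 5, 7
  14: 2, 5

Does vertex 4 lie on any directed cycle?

4 lies on a cycle iff there is a path from 4 back to itself.
Exploring from 4, it never reaches itself; equivalently, its strongly connected component is a singleton.

No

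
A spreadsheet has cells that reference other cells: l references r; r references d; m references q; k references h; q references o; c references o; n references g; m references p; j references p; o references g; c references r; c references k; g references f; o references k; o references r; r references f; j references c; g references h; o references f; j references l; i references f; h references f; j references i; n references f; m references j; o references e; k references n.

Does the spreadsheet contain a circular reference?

No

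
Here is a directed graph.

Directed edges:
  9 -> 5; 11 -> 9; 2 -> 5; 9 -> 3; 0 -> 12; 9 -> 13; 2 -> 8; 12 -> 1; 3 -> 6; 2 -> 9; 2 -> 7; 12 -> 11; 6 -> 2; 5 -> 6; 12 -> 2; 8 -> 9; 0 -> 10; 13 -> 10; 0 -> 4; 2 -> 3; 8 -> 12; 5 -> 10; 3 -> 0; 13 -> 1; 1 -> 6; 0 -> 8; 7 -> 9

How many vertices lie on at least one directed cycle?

12

A vertex is on a directed cycle iff it belongs to a strongly connected component of size ≥ 2 (or has a self-loop).
The vertices on cycles are {0, 1, 2, 3, 5, 6, 7, 8, 9, 11, 12, 13} — 12 in total.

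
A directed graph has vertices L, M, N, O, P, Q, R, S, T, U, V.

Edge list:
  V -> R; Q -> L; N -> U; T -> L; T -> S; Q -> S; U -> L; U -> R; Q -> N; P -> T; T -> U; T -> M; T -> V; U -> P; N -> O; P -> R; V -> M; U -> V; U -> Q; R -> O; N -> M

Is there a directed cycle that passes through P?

P is on a cycle iff P can reach itself via ≥1 edge.
P → T → U → P — yes.

Yes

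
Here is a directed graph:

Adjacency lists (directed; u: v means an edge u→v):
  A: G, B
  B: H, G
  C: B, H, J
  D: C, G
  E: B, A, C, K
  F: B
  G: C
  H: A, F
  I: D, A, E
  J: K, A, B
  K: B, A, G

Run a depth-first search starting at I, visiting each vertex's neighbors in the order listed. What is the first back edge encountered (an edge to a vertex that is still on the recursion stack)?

G→C

DFS from I (visiting each vertex's neighbors in the order listed); mark gray on enter, black on exit:
I gray
  D gray
    C gray
      B gray
        H gray
          A gray
            G gray
              G→C: C is gray → back edge
First back edge: G → C.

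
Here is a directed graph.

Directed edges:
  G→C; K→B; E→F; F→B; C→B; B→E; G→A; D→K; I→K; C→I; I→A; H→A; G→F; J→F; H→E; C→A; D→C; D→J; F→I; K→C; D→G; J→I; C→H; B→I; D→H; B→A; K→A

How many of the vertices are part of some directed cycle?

7

A vertex is on a directed cycle iff it belongs to a strongly connected component of size ≥ 2 (or has a self-loop).
The vertices on cycles are {B, C, E, F, H, I, K} — 7 in total.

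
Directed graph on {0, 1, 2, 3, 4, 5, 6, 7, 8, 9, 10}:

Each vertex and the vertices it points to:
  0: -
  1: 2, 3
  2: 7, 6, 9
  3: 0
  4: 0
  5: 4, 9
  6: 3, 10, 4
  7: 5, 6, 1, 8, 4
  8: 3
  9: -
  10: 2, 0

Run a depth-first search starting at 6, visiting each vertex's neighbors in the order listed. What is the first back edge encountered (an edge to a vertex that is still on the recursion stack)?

7->6

DFS from 6 (visiting each vertex's neighbors in the order listed); mark gray on enter, black on exit:
6 gray
  3 gray
    0 gray
    0 black
  3 black
  10 gray
    2 gray
      7 gray
        5 gray
          4 gray
            4→0: 0 black — skip
          4 black
          9 gray
          9 black
        5 black
        7→6: 6 is gray → back edge
First back edge: 7 → 6.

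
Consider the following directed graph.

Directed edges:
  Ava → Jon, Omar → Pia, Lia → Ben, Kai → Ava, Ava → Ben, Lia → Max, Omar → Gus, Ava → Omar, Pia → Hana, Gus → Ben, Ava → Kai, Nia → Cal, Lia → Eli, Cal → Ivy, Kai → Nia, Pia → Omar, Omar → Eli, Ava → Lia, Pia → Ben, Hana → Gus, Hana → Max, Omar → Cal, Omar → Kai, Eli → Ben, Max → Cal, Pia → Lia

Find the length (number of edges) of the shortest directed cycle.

2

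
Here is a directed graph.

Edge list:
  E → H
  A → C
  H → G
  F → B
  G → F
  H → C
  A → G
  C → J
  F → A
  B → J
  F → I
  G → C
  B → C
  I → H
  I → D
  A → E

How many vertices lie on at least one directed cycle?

6

A vertex is on a directed cycle iff it belongs to a strongly connected component of size ≥ 2 (or has a self-loop).
The vertices on cycles are {A, E, F, G, H, I} — 6 in total.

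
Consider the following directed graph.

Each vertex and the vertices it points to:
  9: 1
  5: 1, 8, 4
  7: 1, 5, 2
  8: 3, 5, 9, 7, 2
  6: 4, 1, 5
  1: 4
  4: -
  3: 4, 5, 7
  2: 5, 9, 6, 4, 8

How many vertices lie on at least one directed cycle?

A vertex is on a directed cycle iff it belongs to a strongly connected component of size ≥ 2 (or has a self-loop).
The vertices on cycles are {2, 3, 5, 6, 7, 8} — 6 in total.

6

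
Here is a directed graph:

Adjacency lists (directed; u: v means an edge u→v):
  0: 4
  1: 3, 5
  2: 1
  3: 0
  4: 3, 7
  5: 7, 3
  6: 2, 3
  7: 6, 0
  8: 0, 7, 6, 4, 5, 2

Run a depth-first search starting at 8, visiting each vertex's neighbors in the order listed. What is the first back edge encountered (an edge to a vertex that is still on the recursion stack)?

3->0

DFS from 8 (visiting each vertex's neighbors in the order listed); mark gray on enter, black on exit:
8 gray
  0 gray
    4 gray
      3 gray
        3→0: 0 is gray → back edge
First back edge: 3 → 0.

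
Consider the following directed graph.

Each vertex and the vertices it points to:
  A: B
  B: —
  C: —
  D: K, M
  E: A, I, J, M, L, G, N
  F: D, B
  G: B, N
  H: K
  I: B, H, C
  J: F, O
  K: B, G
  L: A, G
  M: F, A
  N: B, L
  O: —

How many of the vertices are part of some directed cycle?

A vertex is on a directed cycle iff it belongs to a strongly connected component of size ≥ 2 (or has a self-loop).
The vertices on cycles are {D, F, G, L, M, N} — 6 in total.

6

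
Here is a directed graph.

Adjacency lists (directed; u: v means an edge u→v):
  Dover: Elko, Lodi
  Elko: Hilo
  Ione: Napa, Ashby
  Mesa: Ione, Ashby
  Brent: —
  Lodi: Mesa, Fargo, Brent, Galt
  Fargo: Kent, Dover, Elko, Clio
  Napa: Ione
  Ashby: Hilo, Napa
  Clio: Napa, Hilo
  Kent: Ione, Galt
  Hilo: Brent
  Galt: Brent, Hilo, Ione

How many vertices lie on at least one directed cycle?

6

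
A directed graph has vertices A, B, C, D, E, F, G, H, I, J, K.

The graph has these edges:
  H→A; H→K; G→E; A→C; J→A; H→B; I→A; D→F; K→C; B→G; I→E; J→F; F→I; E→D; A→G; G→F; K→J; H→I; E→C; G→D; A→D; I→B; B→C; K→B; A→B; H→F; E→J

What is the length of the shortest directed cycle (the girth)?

For each vertex v, BFS finds the shortest path from v back to v.
The shortest such closed walk is I → B → G → F → I, length 4.

4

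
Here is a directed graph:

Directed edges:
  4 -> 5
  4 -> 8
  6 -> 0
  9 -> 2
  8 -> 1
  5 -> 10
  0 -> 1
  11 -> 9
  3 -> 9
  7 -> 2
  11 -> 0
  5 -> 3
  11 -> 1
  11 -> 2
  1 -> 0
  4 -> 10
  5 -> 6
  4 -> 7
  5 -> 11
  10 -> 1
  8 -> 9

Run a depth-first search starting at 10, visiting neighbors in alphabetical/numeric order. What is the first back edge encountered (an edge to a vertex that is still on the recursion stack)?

DFS from 10 (visiting neighbors in alphabetical/numeric order); mark gray on enter, black on exit:
10 gray
  1 gray
    0 gray
      0→1: 1 is gray → back edge
First back edge: 0 → 1.

0→1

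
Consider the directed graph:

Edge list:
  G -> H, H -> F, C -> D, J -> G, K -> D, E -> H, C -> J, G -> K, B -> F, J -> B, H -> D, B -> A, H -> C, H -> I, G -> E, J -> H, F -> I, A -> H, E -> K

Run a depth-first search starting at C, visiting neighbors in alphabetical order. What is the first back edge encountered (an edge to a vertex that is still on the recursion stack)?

H->C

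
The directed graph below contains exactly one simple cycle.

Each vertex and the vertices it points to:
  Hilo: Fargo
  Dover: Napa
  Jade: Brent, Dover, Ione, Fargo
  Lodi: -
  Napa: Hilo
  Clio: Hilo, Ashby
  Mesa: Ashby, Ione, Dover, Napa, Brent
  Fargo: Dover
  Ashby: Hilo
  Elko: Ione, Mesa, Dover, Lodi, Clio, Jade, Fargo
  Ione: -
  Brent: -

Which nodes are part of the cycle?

DFS with gray/black marking from Fargo:
Fargo gray
  Dover gray
    Napa gray
      Hilo gray
        Hilo→Fargo: Fargo is gray → back edge
Back edge closes the cycle Fargo → Dover → Napa → Hilo → Fargo; its vertices are {Hilo, Napa, Dover, Fargo}.

Hilo, Napa, Dover, Fargo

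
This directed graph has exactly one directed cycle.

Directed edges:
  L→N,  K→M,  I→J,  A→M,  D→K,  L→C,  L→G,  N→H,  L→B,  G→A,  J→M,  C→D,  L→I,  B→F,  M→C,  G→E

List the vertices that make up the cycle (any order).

C, D, K, M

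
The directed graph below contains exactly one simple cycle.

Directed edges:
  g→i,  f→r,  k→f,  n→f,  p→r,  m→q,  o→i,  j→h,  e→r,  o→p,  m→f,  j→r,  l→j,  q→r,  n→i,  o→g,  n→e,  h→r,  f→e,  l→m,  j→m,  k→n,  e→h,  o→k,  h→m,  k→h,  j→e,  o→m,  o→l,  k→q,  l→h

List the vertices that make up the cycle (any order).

DFS with gray/black marking from m:
m gray
  q gray
    r gray
    r black
  q black
  f gray
    e gray
      e→r: r black — skip
      h gray
        h→m: m is gray → back edge
Back edge closes the cycle m → f → e → h → m; its vertices are {e, f, h, m}.

e, f, h, m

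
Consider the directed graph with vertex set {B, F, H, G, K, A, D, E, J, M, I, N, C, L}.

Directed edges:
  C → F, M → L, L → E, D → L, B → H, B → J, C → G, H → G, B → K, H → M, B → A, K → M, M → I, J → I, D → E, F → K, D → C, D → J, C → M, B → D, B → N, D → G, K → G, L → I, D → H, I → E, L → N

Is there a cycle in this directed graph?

No

DFS with white/gray/black marking, starting from F:
F gray
  K gray
    M gray
      I gray
        E gray
        E black
      I black
      L gray
        L→E: E black — skip
        L→I: I black — skip
        N gray
        N black
      L black
    M black
    G gray
    G black
  K black
F black
B gray
  B→N: N black — skip
  B→K: K black — skip
  H gray
    H→G: G black — skip
    H→M: M black — skip
  H black
  A gray
  A black
  J gray
    J→I: I black — skip
  J black
  D gray
    D→J: J black — skip
    C gray
      C→G: G black — skip
      C→M: M black — skip
      C→F: F black — skip
    C black
    D→L: L black — skip
    D→E: E black — skip
    D→H: H black — skip
    D→G: G black — skip
  D black
B black
Every edge goes to a white or black vertex — no back edge, so the graph is acyclic.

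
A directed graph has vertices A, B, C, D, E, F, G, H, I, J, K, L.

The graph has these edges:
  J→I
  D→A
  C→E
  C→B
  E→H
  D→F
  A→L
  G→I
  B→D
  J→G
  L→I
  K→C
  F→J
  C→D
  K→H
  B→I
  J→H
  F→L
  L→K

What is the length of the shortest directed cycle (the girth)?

For each vertex v, BFS finds the shortest path from v back to v.
The shortest such closed walk is D → F → L → K → C → D, length 5.

5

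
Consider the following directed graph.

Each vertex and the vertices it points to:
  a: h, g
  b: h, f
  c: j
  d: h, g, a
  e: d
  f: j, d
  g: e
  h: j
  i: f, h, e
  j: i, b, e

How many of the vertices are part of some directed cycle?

9

A vertex is on a directed cycle iff it belongs to a strongly connected component of size ≥ 2 (or has a self-loop).
The vertices on cycles are {a, b, d, e, f, g, h, i, j} — 9 in total.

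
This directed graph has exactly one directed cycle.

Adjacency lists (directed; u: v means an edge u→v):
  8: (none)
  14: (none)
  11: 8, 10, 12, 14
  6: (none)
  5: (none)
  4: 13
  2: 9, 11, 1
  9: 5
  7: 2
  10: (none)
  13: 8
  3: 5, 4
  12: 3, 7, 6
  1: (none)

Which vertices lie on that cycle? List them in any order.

2, 7, 11, 12

DFS with gray/black marking from 11:
11 gray
  8 gray
  8 black
  10 gray
  10 black
  12 gray
    3 gray
      5 gray
      5 black
      4 gray
        13 gray
          13→8: 8 black — skip
        13 black
      4 black
    3 black
    7 gray
      2 gray
        9 gray
          9→5: 5 black — skip
        9 black
        2→11: 11 is gray → back edge
Back edge closes the cycle 11 → 12 → 7 → 2 → 11; its vertices are {2, 7, 11, 12}.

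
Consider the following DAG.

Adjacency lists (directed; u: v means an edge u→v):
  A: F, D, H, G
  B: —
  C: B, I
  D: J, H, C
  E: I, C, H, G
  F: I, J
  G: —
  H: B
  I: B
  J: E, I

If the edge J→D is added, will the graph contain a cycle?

Yes

Adding J→D creates a cycle iff D can already reach J.
Path from D: D → J.
So D → … → J → D is a cycle.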